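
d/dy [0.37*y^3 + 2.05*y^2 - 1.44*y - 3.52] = 1.11*y^2 + 4.1*y - 1.44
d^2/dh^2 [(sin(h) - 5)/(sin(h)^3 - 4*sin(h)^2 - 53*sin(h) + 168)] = (-4*sin(h)^7 + 57*sin(h)^6 - 442*sin(h)^5 + 2102*sin(h)^4 - 7954*sin(h)^3 + 17675*sin(h)^2 + 19008*sin(h) - 17002)/(sin(h)^3 - 4*sin(h)^2 - 53*sin(h) + 168)^3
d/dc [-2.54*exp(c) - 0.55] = -2.54*exp(c)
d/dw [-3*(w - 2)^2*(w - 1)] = 3*(4 - 3*w)*(w - 2)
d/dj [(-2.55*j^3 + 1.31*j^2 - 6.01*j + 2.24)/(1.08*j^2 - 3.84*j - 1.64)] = (-2.754*j^4 + 19.584*j^3 + 14.0064*j^2 - 9.1352*j + 18.458)/(1.1664*j^4 - 8.2944*j^3 + 11.2032*j^2 + 12.5952*j + 2.6896)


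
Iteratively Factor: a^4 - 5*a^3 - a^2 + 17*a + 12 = (a - 3)*(a^3 - 2*a^2 - 7*a - 4) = (a - 4)*(a - 3)*(a^2 + 2*a + 1) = (a - 4)*(a - 3)*(a + 1)*(a + 1)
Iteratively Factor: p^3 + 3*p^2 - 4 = (p + 2)*(p^2 + p - 2) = (p - 1)*(p + 2)*(p + 2)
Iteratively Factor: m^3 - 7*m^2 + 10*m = (m - 2)*(m^2 - 5*m) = (m - 5)*(m - 2)*(m)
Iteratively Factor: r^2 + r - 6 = (r + 3)*(r - 2)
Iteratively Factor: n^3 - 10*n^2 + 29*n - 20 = (n - 5)*(n^2 - 5*n + 4) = (n - 5)*(n - 1)*(n - 4)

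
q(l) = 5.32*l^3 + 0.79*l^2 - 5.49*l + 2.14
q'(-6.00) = 559.59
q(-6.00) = -1085.60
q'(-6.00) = 559.59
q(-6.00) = -1085.60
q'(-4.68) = 336.68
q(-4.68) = -500.18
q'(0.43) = -1.86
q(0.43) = 0.35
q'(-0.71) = 1.43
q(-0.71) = 4.53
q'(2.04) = 64.15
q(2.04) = 39.39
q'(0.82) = 6.54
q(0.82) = 1.10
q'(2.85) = 128.65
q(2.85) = 116.06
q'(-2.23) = 70.35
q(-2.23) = -40.69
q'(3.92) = 245.95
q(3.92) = 313.22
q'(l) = 15.96*l^2 + 1.58*l - 5.49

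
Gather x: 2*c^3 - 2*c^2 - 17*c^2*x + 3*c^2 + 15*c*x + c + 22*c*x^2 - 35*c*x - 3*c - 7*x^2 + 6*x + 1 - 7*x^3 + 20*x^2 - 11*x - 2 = 2*c^3 + c^2 - 2*c - 7*x^3 + x^2*(22*c + 13) + x*(-17*c^2 - 20*c - 5) - 1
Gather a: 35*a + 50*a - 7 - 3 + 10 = 85*a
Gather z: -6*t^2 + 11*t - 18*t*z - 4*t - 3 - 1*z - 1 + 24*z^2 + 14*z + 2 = -6*t^2 + 7*t + 24*z^2 + z*(13 - 18*t) - 2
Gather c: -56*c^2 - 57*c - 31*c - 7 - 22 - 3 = -56*c^2 - 88*c - 32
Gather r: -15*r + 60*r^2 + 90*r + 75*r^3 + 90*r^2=75*r^3 + 150*r^2 + 75*r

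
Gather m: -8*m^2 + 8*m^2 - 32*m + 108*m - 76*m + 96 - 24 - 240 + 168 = 0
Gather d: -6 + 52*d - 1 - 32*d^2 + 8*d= -32*d^2 + 60*d - 7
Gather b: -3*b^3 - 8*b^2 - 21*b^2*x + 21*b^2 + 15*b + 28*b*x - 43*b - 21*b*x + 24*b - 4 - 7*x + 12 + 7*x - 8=-3*b^3 + b^2*(13 - 21*x) + b*(7*x - 4)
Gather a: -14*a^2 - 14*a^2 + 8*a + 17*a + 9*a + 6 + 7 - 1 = -28*a^2 + 34*a + 12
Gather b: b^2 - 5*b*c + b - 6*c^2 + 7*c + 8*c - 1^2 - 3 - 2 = b^2 + b*(1 - 5*c) - 6*c^2 + 15*c - 6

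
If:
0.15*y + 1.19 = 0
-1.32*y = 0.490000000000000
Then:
No Solution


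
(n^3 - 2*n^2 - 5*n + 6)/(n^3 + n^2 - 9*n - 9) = (n^2 + n - 2)/(n^2 + 4*n + 3)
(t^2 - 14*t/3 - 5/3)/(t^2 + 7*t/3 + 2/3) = (t - 5)/(t + 2)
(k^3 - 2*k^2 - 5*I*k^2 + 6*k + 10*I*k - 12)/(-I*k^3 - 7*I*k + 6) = (I*k^2 + 2*k*(3 - I) - 12)/(k^2 - I*k + 6)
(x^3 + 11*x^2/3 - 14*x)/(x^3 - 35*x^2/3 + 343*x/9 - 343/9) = 3*x*(x + 6)/(3*x^2 - 28*x + 49)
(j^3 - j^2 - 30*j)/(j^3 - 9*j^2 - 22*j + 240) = j/(j - 8)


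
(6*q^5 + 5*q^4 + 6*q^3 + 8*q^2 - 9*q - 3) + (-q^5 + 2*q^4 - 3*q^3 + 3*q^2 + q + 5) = 5*q^5 + 7*q^4 + 3*q^3 + 11*q^2 - 8*q + 2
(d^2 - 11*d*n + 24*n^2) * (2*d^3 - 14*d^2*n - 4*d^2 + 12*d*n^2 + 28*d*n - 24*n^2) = 2*d^5 - 36*d^4*n - 4*d^4 + 214*d^3*n^2 + 72*d^3*n - 468*d^2*n^3 - 428*d^2*n^2 + 288*d*n^4 + 936*d*n^3 - 576*n^4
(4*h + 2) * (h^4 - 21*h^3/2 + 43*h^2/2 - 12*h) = 4*h^5 - 40*h^4 + 65*h^3 - 5*h^2 - 24*h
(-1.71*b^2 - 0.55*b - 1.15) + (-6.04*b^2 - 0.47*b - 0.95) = -7.75*b^2 - 1.02*b - 2.1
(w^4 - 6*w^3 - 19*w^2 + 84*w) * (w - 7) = w^5 - 13*w^4 + 23*w^3 + 217*w^2 - 588*w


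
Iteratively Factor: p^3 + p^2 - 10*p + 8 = (p - 2)*(p^2 + 3*p - 4) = (p - 2)*(p - 1)*(p + 4)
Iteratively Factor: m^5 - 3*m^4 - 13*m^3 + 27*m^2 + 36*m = (m + 1)*(m^4 - 4*m^3 - 9*m^2 + 36*m) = m*(m + 1)*(m^3 - 4*m^2 - 9*m + 36) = m*(m - 4)*(m + 1)*(m^2 - 9) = m*(m - 4)*(m - 3)*(m + 1)*(m + 3)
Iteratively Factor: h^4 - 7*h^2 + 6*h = (h + 3)*(h^3 - 3*h^2 + 2*h) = (h - 2)*(h + 3)*(h^2 - h) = h*(h - 2)*(h + 3)*(h - 1)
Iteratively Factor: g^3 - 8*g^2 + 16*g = (g - 4)*(g^2 - 4*g) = (g - 4)^2*(g)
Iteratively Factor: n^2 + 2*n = (n + 2)*(n)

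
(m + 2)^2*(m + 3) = m^3 + 7*m^2 + 16*m + 12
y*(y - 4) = y^2 - 4*y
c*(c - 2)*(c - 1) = c^3 - 3*c^2 + 2*c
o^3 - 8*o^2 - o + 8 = (o - 8)*(o - 1)*(o + 1)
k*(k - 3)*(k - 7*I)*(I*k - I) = I*k^4 + 7*k^3 - 4*I*k^3 - 28*k^2 + 3*I*k^2 + 21*k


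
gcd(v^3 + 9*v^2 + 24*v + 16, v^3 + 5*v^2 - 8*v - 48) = v^2 + 8*v + 16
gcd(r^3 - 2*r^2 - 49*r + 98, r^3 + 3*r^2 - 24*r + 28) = r^2 + 5*r - 14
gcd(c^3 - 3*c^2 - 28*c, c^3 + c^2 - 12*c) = c^2 + 4*c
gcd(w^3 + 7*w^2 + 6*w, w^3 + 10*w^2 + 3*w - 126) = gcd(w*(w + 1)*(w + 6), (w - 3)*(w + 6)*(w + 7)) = w + 6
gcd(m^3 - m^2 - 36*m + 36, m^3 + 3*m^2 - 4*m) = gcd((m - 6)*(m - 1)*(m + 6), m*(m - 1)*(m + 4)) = m - 1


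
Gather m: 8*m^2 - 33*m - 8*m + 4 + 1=8*m^2 - 41*m + 5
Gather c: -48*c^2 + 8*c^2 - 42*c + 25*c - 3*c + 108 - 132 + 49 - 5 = -40*c^2 - 20*c + 20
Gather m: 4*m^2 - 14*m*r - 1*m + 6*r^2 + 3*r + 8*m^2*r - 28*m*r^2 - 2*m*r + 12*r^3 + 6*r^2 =m^2*(8*r + 4) + m*(-28*r^2 - 16*r - 1) + 12*r^3 + 12*r^2 + 3*r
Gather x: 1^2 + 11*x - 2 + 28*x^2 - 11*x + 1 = 28*x^2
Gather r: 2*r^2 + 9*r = 2*r^2 + 9*r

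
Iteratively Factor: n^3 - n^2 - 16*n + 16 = (n - 4)*(n^2 + 3*n - 4) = (n - 4)*(n - 1)*(n + 4)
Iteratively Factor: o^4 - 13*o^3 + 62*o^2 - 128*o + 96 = (o - 4)*(o^3 - 9*o^2 + 26*o - 24) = (o - 4)*(o - 3)*(o^2 - 6*o + 8) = (o - 4)^2*(o - 3)*(o - 2)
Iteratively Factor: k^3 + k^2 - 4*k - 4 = (k + 2)*(k^2 - k - 2) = (k - 2)*(k + 2)*(k + 1)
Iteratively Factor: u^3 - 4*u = (u)*(u^2 - 4) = u*(u - 2)*(u + 2)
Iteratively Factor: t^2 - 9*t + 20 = (t - 4)*(t - 5)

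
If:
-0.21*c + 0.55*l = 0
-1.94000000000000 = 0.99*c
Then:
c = -1.96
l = -0.75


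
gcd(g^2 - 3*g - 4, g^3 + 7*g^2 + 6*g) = g + 1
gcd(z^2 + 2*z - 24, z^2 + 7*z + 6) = z + 6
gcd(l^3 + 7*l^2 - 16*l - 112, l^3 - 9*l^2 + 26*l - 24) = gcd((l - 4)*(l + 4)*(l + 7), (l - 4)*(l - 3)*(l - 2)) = l - 4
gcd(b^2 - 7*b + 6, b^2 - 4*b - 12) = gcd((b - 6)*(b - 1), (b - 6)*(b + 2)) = b - 6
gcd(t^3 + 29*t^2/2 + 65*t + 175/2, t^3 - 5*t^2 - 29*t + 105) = t + 5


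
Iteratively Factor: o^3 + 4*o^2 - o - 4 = (o - 1)*(o^2 + 5*o + 4) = (o - 1)*(o + 4)*(o + 1)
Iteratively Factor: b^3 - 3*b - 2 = (b - 2)*(b^2 + 2*b + 1) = (b - 2)*(b + 1)*(b + 1)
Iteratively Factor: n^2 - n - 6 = (n - 3)*(n + 2)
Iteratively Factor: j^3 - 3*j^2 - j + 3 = (j - 1)*(j^2 - 2*j - 3) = (j - 1)*(j + 1)*(j - 3)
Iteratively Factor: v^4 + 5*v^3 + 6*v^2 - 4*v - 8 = (v + 2)*(v^3 + 3*v^2 - 4) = (v - 1)*(v + 2)*(v^2 + 4*v + 4) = (v - 1)*(v + 2)^2*(v + 2)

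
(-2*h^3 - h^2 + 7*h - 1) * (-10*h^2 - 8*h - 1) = 20*h^5 + 26*h^4 - 60*h^3 - 45*h^2 + h + 1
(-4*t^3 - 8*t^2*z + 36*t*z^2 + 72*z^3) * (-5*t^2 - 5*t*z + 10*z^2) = 20*t^5 + 60*t^4*z - 180*t^3*z^2 - 620*t^2*z^3 + 720*z^5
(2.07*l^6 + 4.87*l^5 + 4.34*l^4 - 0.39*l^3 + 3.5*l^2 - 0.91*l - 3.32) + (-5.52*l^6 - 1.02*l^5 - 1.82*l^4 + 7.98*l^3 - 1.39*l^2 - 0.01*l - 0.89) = -3.45*l^6 + 3.85*l^5 + 2.52*l^4 + 7.59*l^3 + 2.11*l^2 - 0.92*l - 4.21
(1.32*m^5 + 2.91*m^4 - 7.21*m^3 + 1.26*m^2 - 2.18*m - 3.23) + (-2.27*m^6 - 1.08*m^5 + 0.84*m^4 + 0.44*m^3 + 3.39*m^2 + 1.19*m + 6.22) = -2.27*m^6 + 0.24*m^5 + 3.75*m^4 - 6.77*m^3 + 4.65*m^2 - 0.99*m + 2.99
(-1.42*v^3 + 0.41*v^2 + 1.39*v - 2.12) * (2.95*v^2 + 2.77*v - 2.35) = -4.189*v^5 - 2.7239*v^4 + 8.5732*v^3 - 3.3672*v^2 - 9.1389*v + 4.982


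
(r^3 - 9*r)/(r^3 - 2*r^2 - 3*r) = (r + 3)/(r + 1)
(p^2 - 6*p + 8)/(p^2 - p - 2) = (p - 4)/(p + 1)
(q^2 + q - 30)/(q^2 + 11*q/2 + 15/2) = 2*(q^2 + q - 30)/(2*q^2 + 11*q + 15)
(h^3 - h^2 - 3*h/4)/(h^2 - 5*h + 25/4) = h*(4*h^2 - 4*h - 3)/(4*h^2 - 20*h + 25)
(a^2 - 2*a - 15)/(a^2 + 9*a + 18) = (a - 5)/(a + 6)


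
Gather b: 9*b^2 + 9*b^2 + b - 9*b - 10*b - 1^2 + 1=18*b^2 - 18*b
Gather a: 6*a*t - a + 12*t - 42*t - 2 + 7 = a*(6*t - 1) - 30*t + 5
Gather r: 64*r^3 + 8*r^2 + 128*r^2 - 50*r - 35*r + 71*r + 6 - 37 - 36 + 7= 64*r^3 + 136*r^2 - 14*r - 60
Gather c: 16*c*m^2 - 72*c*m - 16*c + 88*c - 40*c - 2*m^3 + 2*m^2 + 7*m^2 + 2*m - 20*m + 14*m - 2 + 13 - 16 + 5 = c*(16*m^2 - 72*m + 32) - 2*m^3 + 9*m^2 - 4*m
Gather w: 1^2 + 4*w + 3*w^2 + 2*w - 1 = 3*w^2 + 6*w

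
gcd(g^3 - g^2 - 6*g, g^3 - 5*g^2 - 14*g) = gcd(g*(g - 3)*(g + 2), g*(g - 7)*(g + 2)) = g^2 + 2*g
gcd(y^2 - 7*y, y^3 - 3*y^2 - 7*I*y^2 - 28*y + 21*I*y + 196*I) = y - 7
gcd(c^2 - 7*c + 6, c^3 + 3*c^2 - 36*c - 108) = c - 6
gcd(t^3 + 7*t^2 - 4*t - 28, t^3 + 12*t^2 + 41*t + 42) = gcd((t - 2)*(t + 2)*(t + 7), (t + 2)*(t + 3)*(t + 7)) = t^2 + 9*t + 14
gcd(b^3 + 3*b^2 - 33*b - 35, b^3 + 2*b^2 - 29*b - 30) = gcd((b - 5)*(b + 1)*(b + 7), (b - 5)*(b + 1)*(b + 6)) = b^2 - 4*b - 5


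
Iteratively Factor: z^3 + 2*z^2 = (z)*(z^2 + 2*z) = z*(z + 2)*(z)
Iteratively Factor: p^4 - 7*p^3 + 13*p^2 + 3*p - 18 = (p + 1)*(p^3 - 8*p^2 + 21*p - 18) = (p - 2)*(p + 1)*(p^2 - 6*p + 9) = (p - 3)*(p - 2)*(p + 1)*(p - 3)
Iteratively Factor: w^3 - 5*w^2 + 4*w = (w - 1)*(w^2 - 4*w) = w*(w - 1)*(w - 4)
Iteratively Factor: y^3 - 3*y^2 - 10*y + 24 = (y + 3)*(y^2 - 6*y + 8) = (y - 4)*(y + 3)*(y - 2)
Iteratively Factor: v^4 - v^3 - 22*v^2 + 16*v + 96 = (v + 4)*(v^3 - 5*v^2 - 2*v + 24) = (v - 4)*(v + 4)*(v^2 - v - 6) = (v - 4)*(v - 3)*(v + 4)*(v + 2)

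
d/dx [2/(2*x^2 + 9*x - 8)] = 2*(-4*x - 9)/(2*x^2 + 9*x - 8)^2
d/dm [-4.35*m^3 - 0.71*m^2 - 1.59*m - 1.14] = -13.05*m^2 - 1.42*m - 1.59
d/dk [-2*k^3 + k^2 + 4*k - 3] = -6*k^2 + 2*k + 4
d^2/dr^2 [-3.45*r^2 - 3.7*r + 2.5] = -6.90000000000000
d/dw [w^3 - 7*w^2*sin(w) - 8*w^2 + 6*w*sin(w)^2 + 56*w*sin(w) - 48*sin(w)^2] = -7*w^2*cos(w) + 3*w^2 - 14*w*sin(w) + 6*w*sin(2*w) + 56*w*cos(w) - 16*w + 6*sin(w)^2 + 56*sin(w) - 48*sin(2*w)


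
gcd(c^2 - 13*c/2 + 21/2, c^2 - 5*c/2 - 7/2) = c - 7/2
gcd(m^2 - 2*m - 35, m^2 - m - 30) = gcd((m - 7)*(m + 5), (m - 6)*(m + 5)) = m + 5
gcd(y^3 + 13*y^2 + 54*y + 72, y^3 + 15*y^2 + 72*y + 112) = y + 4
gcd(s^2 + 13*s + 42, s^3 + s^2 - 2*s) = 1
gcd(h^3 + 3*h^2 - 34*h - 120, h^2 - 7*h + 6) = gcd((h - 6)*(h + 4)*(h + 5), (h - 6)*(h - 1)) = h - 6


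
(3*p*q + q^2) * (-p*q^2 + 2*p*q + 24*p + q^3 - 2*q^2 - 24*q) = -3*p^2*q^3 + 6*p^2*q^2 + 72*p^2*q + 2*p*q^4 - 4*p*q^3 - 48*p*q^2 + q^5 - 2*q^4 - 24*q^3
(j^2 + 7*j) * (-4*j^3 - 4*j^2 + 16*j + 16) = -4*j^5 - 32*j^4 - 12*j^3 + 128*j^2 + 112*j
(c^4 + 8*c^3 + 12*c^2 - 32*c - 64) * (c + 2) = c^5 + 10*c^4 + 28*c^3 - 8*c^2 - 128*c - 128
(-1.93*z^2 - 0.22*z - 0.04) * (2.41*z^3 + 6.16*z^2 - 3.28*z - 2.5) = -4.6513*z^5 - 12.419*z^4 + 4.8788*z^3 + 5.3002*z^2 + 0.6812*z + 0.1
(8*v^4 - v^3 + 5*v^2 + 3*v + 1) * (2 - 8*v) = -64*v^5 + 24*v^4 - 42*v^3 - 14*v^2 - 2*v + 2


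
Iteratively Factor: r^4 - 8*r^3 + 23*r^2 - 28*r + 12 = (r - 2)*(r^3 - 6*r^2 + 11*r - 6) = (r - 2)^2*(r^2 - 4*r + 3) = (r - 3)*(r - 2)^2*(r - 1)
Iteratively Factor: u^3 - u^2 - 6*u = (u - 3)*(u^2 + 2*u) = u*(u - 3)*(u + 2)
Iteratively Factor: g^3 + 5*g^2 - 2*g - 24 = (g + 4)*(g^2 + g - 6) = (g + 3)*(g + 4)*(g - 2)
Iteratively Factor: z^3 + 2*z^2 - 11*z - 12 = (z - 3)*(z^2 + 5*z + 4) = (z - 3)*(z + 4)*(z + 1)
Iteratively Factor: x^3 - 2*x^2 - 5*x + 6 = (x + 2)*(x^2 - 4*x + 3) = (x - 1)*(x + 2)*(x - 3)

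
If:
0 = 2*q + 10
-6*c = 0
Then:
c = 0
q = -5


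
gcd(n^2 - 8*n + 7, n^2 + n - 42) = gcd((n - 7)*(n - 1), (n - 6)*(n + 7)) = 1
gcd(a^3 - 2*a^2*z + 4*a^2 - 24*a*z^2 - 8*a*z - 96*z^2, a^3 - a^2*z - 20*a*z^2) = a + 4*z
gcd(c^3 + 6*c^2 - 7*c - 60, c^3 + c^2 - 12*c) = c^2 + c - 12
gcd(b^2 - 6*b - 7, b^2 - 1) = b + 1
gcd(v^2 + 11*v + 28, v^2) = 1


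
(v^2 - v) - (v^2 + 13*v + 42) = -14*v - 42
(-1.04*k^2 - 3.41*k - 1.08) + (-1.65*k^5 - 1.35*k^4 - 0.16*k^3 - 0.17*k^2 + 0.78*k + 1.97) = -1.65*k^5 - 1.35*k^4 - 0.16*k^3 - 1.21*k^2 - 2.63*k + 0.89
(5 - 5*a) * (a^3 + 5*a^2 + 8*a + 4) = -5*a^4 - 20*a^3 - 15*a^2 + 20*a + 20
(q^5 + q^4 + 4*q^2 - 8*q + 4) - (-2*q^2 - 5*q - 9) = q^5 + q^4 + 6*q^2 - 3*q + 13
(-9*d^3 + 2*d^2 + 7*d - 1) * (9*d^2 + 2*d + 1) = -81*d^5 + 58*d^3 + 7*d^2 + 5*d - 1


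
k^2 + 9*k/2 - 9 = (k - 3/2)*(k + 6)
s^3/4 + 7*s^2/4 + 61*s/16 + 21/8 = (s/4 + 1/2)*(s + 3/2)*(s + 7/2)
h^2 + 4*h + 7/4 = (h + 1/2)*(h + 7/2)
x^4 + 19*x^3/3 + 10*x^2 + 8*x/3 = x*(x + 1/3)*(x + 2)*(x + 4)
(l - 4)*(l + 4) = l^2 - 16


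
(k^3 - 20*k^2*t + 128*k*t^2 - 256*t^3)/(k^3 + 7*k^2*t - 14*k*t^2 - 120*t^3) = (k^2 - 16*k*t + 64*t^2)/(k^2 + 11*k*t + 30*t^2)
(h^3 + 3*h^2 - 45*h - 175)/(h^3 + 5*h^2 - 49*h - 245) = (h + 5)/(h + 7)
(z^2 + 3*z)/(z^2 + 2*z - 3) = z/(z - 1)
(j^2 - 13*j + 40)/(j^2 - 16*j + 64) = (j - 5)/(j - 8)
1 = 1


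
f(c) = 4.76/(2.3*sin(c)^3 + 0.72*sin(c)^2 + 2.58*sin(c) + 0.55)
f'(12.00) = -15.79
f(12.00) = -4.85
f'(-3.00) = 315.50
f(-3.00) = 24.56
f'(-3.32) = 13.14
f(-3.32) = 4.56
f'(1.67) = 0.14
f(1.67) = 0.78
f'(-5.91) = -6.18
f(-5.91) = 2.80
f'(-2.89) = 1766.58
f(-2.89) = -57.25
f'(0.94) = -1.24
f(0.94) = 1.10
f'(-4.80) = -0.12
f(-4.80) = 0.78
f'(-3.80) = 2.66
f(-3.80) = 1.63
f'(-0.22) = -1720100.27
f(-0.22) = -1798.31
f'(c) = 4.76*(-6.9*sin(c)^2*cos(c) - 1.44*sin(c)*cos(c) - 2.58*cos(c))/(2.3*sin(c)^3 + 0.72*sin(c)^2 + 2.58*sin(c) + 0.55)^2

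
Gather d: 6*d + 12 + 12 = 6*d + 24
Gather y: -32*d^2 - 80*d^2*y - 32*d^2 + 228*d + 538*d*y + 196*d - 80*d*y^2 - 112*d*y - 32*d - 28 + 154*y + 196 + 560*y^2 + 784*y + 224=-64*d^2 + 392*d + y^2*(560 - 80*d) + y*(-80*d^2 + 426*d + 938) + 392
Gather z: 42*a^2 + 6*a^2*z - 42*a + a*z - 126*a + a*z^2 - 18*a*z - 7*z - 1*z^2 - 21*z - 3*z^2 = 42*a^2 - 168*a + z^2*(a - 4) + z*(6*a^2 - 17*a - 28)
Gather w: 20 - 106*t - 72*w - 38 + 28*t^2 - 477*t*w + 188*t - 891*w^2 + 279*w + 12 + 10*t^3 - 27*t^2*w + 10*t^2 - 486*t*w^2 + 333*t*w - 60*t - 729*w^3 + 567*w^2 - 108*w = 10*t^3 + 38*t^2 + 22*t - 729*w^3 + w^2*(-486*t - 324) + w*(-27*t^2 - 144*t + 99) - 6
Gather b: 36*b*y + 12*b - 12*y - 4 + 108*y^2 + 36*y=b*(36*y + 12) + 108*y^2 + 24*y - 4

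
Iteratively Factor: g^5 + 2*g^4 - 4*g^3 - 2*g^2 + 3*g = (g - 1)*(g^4 + 3*g^3 - g^2 - 3*g) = (g - 1)*(g + 1)*(g^3 + 2*g^2 - 3*g) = (g - 1)*(g + 1)*(g + 3)*(g^2 - g) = (g - 1)^2*(g + 1)*(g + 3)*(g)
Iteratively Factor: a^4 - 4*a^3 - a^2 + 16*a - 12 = (a - 1)*(a^3 - 3*a^2 - 4*a + 12) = (a - 1)*(a + 2)*(a^2 - 5*a + 6) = (a - 3)*(a - 1)*(a + 2)*(a - 2)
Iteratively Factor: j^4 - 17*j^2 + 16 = (j - 1)*(j^3 + j^2 - 16*j - 16) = (j - 1)*(j + 4)*(j^2 - 3*j - 4) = (j - 4)*(j - 1)*(j + 4)*(j + 1)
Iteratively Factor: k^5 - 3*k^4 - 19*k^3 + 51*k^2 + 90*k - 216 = (k - 2)*(k^4 - k^3 - 21*k^2 + 9*k + 108) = (k - 2)*(k + 3)*(k^3 - 4*k^2 - 9*k + 36) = (k - 2)*(k + 3)^2*(k^2 - 7*k + 12) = (k - 4)*(k - 2)*(k + 3)^2*(k - 3)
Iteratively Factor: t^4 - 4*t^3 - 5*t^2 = (t - 5)*(t^3 + t^2) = t*(t - 5)*(t^2 + t) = t*(t - 5)*(t + 1)*(t)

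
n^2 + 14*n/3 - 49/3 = (n - 7/3)*(n + 7)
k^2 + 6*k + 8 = (k + 2)*(k + 4)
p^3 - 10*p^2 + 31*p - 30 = (p - 5)*(p - 3)*(p - 2)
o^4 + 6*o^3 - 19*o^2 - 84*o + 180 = (o - 3)*(o - 2)*(o + 5)*(o + 6)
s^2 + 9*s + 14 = (s + 2)*(s + 7)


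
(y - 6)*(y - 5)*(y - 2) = y^3 - 13*y^2 + 52*y - 60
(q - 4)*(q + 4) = q^2 - 16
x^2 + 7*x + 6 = (x + 1)*(x + 6)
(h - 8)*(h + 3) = h^2 - 5*h - 24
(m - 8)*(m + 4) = m^2 - 4*m - 32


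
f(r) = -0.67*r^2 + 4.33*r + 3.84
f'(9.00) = -7.73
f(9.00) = -11.46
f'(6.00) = -3.71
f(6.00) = 5.70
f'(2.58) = 0.87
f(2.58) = 10.55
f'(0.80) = 3.26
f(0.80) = 6.88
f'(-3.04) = 8.40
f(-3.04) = -15.52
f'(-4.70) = 10.63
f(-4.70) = -31.31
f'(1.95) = 1.72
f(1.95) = 9.74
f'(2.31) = 1.23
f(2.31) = 10.27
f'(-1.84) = 6.80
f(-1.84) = -6.40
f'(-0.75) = 5.34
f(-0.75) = 0.22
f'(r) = 4.33 - 1.34*r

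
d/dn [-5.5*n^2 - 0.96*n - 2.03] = -11.0*n - 0.96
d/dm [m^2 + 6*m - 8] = 2*m + 6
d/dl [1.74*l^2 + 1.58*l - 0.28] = 3.48*l + 1.58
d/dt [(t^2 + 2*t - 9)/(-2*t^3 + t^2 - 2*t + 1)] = 2*(t^4 + 4*t^3 - 29*t^2 + 10*t - 8)/(4*t^6 - 4*t^5 + 9*t^4 - 8*t^3 + 6*t^2 - 4*t + 1)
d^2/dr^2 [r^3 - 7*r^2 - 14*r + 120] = 6*r - 14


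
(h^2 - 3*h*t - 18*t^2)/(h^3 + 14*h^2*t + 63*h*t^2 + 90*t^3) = (h - 6*t)/(h^2 + 11*h*t + 30*t^2)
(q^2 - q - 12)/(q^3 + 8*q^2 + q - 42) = (q - 4)/(q^2 + 5*q - 14)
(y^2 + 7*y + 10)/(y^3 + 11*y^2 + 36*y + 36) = (y + 5)/(y^2 + 9*y + 18)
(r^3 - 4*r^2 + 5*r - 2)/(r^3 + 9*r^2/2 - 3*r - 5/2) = 2*(r^2 - 3*r + 2)/(2*r^2 + 11*r + 5)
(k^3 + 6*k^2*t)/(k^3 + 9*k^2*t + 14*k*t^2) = k*(k + 6*t)/(k^2 + 9*k*t + 14*t^2)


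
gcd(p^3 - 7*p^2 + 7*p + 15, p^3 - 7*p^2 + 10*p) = p - 5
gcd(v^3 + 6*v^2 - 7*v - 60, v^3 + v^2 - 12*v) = v^2 + v - 12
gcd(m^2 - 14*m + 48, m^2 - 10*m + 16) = m - 8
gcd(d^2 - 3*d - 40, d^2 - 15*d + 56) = d - 8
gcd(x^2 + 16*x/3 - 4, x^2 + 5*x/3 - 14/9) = x - 2/3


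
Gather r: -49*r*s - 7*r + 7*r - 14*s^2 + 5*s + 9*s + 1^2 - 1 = -49*r*s - 14*s^2 + 14*s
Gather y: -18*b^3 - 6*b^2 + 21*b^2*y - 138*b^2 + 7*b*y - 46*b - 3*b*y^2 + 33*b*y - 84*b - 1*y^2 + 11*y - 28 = -18*b^3 - 144*b^2 - 130*b + y^2*(-3*b - 1) + y*(21*b^2 + 40*b + 11) - 28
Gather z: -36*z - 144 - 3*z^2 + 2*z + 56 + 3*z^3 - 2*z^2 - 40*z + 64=3*z^3 - 5*z^2 - 74*z - 24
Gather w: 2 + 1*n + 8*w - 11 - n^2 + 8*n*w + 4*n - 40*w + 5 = -n^2 + 5*n + w*(8*n - 32) - 4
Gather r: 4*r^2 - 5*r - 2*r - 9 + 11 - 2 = 4*r^2 - 7*r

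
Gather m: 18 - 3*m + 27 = 45 - 3*m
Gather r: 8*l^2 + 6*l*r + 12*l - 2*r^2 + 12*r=8*l^2 + 12*l - 2*r^2 + r*(6*l + 12)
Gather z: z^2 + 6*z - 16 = z^2 + 6*z - 16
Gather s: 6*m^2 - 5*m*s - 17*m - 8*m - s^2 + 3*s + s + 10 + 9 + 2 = 6*m^2 - 25*m - s^2 + s*(4 - 5*m) + 21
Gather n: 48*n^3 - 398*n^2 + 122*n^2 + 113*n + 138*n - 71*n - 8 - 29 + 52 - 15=48*n^3 - 276*n^2 + 180*n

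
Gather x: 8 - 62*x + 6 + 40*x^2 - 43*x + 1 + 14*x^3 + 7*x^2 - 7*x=14*x^3 + 47*x^2 - 112*x + 15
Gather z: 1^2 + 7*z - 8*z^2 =-8*z^2 + 7*z + 1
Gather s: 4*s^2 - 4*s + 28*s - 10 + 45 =4*s^2 + 24*s + 35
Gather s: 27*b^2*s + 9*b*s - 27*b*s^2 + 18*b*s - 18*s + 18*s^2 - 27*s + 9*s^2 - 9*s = s^2*(27 - 27*b) + s*(27*b^2 + 27*b - 54)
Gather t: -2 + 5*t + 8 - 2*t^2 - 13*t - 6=-2*t^2 - 8*t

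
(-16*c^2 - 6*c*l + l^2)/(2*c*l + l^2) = (-8*c + l)/l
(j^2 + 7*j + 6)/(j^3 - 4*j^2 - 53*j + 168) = (j^2 + 7*j + 6)/(j^3 - 4*j^2 - 53*j + 168)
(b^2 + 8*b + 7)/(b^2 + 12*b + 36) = (b^2 + 8*b + 7)/(b^2 + 12*b + 36)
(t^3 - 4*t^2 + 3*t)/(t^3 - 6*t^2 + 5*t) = (t - 3)/(t - 5)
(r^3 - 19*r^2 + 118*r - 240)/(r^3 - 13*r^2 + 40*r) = (r - 6)/r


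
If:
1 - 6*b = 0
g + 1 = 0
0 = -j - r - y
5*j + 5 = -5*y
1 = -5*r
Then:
No Solution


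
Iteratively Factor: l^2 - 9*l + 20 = (l - 4)*(l - 5)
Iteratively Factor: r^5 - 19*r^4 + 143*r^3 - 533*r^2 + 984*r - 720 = (r - 4)*(r^4 - 15*r^3 + 83*r^2 - 201*r + 180) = (r - 4)^2*(r^3 - 11*r^2 + 39*r - 45) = (r - 4)^2*(r - 3)*(r^2 - 8*r + 15) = (r - 4)^2*(r - 3)^2*(r - 5)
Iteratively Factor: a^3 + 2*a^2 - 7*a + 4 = (a - 1)*(a^2 + 3*a - 4) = (a - 1)^2*(a + 4)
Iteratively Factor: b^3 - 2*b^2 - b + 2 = (b - 2)*(b^2 - 1) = (b - 2)*(b - 1)*(b + 1)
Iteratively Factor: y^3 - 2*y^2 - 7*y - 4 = (y + 1)*(y^2 - 3*y - 4) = (y + 1)^2*(y - 4)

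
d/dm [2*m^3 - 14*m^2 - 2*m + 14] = 6*m^2 - 28*m - 2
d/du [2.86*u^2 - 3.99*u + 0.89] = 5.72*u - 3.99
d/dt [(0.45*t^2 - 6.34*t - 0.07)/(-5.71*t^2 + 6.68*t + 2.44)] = (-33.1954*t^2 + 1.3966*t - 15.002)/(32.6041*t^4 - 76.2856*t^3 + 16.7576*t^2 + 32.5984*t + 5.9536)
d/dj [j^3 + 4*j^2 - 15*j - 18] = 3*j^2 + 8*j - 15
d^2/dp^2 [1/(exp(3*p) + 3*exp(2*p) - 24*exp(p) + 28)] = (9*exp(3*p) + 69*exp(2*p) + 228*exp(p) + 168)*exp(p)/(exp(7*p) + 13*exp(6*p) + 3*exp(5*p) - 361*exp(4*p) + 128*exp(3*p) + 3864*exp(2*p) - 8624*exp(p) + 5488)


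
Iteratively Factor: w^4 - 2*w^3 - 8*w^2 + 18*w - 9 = (w - 3)*(w^3 + w^2 - 5*w + 3) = (w - 3)*(w + 3)*(w^2 - 2*w + 1) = (w - 3)*(w - 1)*(w + 3)*(w - 1)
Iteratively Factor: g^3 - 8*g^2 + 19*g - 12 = (g - 3)*(g^2 - 5*g + 4) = (g - 3)*(g - 1)*(g - 4)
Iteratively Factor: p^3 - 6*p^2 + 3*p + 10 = (p - 5)*(p^2 - p - 2) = (p - 5)*(p + 1)*(p - 2)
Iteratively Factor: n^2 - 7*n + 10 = (n - 5)*(n - 2)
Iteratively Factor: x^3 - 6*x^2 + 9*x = (x - 3)*(x^2 - 3*x) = x*(x - 3)*(x - 3)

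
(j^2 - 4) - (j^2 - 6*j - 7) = 6*j + 3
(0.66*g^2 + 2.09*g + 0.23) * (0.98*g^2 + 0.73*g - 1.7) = 0.6468*g^4 + 2.53*g^3 + 0.6291*g^2 - 3.3851*g - 0.391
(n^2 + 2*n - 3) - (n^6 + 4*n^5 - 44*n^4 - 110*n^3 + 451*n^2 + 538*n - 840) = -n^6 - 4*n^5 + 44*n^4 + 110*n^3 - 450*n^2 - 536*n + 837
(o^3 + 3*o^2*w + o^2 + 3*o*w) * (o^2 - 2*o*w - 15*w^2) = o^5 + o^4*w + o^4 - 21*o^3*w^2 + o^3*w - 45*o^2*w^3 - 21*o^2*w^2 - 45*o*w^3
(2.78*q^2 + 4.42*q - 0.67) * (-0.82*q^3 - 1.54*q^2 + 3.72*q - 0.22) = -2.2796*q^5 - 7.9056*q^4 + 4.0842*q^3 + 16.8626*q^2 - 3.4648*q + 0.1474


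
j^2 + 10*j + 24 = (j + 4)*(j + 6)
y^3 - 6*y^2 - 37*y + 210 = (y - 7)*(y - 5)*(y + 6)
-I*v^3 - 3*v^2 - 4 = (v - 2*I)^2*(-I*v + 1)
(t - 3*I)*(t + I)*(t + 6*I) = t^3 + 4*I*t^2 + 15*t + 18*I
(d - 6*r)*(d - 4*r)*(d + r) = d^3 - 9*d^2*r + 14*d*r^2 + 24*r^3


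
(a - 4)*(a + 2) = a^2 - 2*a - 8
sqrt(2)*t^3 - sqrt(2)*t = t*(t - 1)*(sqrt(2)*t + sqrt(2))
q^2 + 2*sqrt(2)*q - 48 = (q - 4*sqrt(2))*(q + 6*sqrt(2))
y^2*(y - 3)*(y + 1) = y^4 - 2*y^3 - 3*y^2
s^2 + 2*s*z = s*(s + 2*z)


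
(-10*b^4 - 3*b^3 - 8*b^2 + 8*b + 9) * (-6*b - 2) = 60*b^5 + 38*b^4 + 54*b^3 - 32*b^2 - 70*b - 18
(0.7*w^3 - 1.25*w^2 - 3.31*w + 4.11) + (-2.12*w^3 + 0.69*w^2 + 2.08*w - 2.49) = -1.42*w^3 - 0.56*w^2 - 1.23*w + 1.62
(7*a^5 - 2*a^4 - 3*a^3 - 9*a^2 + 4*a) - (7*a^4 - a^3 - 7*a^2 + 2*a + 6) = 7*a^5 - 9*a^4 - 2*a^3 - 2*a^2 + 2*a - 6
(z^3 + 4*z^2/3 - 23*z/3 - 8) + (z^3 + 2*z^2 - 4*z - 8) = 2*z^3 + 10*z^2/3 - 35*z/3 - 16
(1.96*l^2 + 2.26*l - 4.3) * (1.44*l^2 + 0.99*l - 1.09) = 2.8224*l^4 + 5.1948*l^3 - 6.091*l^2 - 6.7204*l + 4.687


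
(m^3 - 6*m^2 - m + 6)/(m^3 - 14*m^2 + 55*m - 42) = (m + 1)/(m - 7)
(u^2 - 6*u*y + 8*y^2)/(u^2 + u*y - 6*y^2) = (u - 4*y)/(u + 3*y)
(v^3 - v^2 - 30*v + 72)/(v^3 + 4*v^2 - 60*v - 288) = (v^2 - 7*v + 12)/(v^2 - 2*v - 48)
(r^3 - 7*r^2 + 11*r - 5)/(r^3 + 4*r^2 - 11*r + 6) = (r - 5)/(r + 6)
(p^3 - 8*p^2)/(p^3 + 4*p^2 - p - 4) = p^2*(p - 8)/(p^3 + 4*p^2 - p - 4)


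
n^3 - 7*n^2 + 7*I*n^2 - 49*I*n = n*(n - 7)*(n + 7*I)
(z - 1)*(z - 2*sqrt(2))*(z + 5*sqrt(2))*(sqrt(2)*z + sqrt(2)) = sqrt(2)*z^4 + 6*z^3 - 21*sqrt(2)*z^2 - 6*z + 20*sqrt(2)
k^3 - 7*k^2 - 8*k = k*(k - 8)*(k + 1)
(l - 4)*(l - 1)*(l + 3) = l^3 - 2*l^2 - 11*l + 12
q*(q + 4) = q^2 + 4*q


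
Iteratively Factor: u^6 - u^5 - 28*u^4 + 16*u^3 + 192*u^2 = (u - 4)*(u^5 + 3*u^4 - 16*u^3 - 48*u^2) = (u - 4)*(u + 3)*(u^4 - 16*u^2) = (u - 4)^2*(u + 3)*(u^3 + 4*u^2) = u*(u - 4)^2*(u + 3)*(u^2 + 4*u) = u^2*(u - 4)^2*(u + 3)*(u + 4)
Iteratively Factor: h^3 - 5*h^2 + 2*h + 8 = (h - 4)*(h^2 - h - 2) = (h - 4)*(h - 2)*(h + 1)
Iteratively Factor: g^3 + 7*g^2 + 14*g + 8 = (g + 1)*(g^2 + 6*g + 8) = (g + 1)*(g + 2)*(g + 4)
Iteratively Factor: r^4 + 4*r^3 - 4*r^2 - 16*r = (r)*(r^3 + 4*r^2 - 4*r - 16) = r*(r + 2)*(r^2 + 2*r - 8) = r*(r + 2)*(r + 4)*(r - 2)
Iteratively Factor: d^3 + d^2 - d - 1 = (d + 1)*(d^2 - 1) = (d - 1)*(d + 1)*(d + 1)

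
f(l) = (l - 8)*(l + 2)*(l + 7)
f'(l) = (l - 8)*(l + 2) + (l - 8)*(l + 7) + (l + 2)*(l + 7)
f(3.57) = -260.82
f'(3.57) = -12.63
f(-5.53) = 70.21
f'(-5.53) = 22.68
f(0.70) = -151.77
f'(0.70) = -55.13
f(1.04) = -170.11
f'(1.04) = -52.68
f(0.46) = -138.37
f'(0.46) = -56.45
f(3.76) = -262.79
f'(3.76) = -8.07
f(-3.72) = 66.12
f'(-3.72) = -23.92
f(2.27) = -226.81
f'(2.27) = -38.00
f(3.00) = -250.00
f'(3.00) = -25.00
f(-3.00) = 44.00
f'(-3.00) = -37.00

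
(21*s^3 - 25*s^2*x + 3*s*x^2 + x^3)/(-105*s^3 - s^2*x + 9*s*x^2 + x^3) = (-s + x)/(5*s + x)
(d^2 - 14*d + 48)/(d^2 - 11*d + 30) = (d - 8)/(d - 5)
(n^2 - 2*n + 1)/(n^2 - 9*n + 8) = (n - 1)/(n - 8)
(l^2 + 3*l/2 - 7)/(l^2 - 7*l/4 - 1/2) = 2*(2*l + 7)/(4*l + 1)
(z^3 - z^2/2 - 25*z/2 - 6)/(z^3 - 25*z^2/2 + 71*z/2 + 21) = (z^2 - z - 12)/(z^2 - 13*z + 42)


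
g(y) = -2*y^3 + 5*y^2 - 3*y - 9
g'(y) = -6*y^2 + 10*y - 3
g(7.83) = -686.04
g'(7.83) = -292.55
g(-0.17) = -8.34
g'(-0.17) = -4.87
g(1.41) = -8.90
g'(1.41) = -0.83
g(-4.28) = 252.24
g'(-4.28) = -155.71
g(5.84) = -254.35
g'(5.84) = -149.23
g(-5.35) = 456.42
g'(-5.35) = -228.24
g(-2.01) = 33.47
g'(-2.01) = -47.34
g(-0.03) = -8.91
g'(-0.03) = -3.31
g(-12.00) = 4203.00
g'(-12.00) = -987.00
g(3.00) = -27.00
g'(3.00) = -27.00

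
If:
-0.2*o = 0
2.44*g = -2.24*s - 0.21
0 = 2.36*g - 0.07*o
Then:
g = 0.00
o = 0.00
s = -0.09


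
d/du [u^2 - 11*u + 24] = 2*u - 11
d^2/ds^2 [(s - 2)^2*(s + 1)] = 6*s - 6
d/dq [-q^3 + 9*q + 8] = 9 - 3*q^2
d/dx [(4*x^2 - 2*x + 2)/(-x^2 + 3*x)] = 2*(5*x^2 + 2*x - 3)/(x^2*(x^2 - 6*x + 9))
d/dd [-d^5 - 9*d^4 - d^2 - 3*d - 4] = -5*d^4 - 36*d^3 - 2*d - 3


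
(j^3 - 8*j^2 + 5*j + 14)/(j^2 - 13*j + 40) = (j^3 - 8*j^2 + 5*j + 14)/(j^2 - 13*j + 40)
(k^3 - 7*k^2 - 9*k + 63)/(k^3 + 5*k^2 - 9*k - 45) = (k - 7)/(k + 5)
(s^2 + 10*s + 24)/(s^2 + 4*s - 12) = (s + 4)/(s - 2)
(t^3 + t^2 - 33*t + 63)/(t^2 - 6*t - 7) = (-t^3 - t^2 + 33*t - 63)/(-t^2 + 6*t + 7)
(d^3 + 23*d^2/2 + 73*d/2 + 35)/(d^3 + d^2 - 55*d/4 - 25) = 2*(d^2 + 9*d + 14)/(2*d^2 - 3*d - 20)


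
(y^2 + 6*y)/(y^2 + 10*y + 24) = y/(y + 4)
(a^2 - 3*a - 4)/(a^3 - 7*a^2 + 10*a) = (a^2 - 3*a - 4)/(a*(a^2 - 7*a + 10))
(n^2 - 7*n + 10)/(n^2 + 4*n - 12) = (n - 5)/(n + 6)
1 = 1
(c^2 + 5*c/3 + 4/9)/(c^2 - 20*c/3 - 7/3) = (c + 4/3)/(c - 7)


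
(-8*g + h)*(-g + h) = 8*g^2 - 9*g*h + h^2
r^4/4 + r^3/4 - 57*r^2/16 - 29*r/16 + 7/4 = (r/4 + 1)*(r - 7/2)*(r - 1/2)*(r + 1)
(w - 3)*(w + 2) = w^2 - w - 6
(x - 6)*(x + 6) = x^2 - 36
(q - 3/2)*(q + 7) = q^2 + 11*q/2 - 21/2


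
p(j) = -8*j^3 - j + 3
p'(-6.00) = -865.00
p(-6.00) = 1737.00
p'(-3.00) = -217.00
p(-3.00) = 222.00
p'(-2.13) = -109.89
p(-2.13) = 82.44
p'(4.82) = -558.58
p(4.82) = -897.66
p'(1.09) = -29.51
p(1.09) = -8.45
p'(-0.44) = -5.65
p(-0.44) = 4.12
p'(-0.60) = -9.64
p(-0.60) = 5.33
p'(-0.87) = -19.17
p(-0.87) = 9.14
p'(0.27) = -2.75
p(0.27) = 2.57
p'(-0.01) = -1.00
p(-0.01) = 3.01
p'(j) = -24*j^2 - 1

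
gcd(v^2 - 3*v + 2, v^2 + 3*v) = 1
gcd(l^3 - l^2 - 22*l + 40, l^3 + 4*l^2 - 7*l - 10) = l^2 + 3*l - 10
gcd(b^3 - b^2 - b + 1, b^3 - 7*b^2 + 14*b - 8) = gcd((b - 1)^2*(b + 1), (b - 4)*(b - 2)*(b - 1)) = b - 1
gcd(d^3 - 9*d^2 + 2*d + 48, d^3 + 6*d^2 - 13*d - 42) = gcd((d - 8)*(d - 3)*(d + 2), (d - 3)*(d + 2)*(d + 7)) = d^2 - d - 6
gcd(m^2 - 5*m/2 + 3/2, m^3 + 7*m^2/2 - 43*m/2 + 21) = m - 3/2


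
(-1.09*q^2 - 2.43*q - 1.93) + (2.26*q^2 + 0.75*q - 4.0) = 1.17*q^2 - 1.68*q - 5.93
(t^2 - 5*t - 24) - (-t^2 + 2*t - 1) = 2*t^2 - 7*t - 23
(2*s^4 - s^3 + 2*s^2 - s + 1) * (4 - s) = -2*s^5 + 9*s^4 - 6*s^3 + 9*s^2 - 5*s + 4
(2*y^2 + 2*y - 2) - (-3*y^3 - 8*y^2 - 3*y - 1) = 3*y^3 + 10*y^2 + 5*y - 1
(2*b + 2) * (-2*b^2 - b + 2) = -4*b^3 - 6*b^2 + 2*b + 4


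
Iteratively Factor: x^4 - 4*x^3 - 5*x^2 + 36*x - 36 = (x - 2)*(x^3 - 2*x^2 - 9*x + 18) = (x - 2)*(x + 3)*(x^2 - 5*x + 6) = (x - 2)^2*(x + 3)*(x - 3)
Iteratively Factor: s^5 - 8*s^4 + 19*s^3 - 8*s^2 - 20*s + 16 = (s - 2)*(s^4 - 6*s^3 + 7*s^2 + 6*s - 8) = (s - 2)^2*(s^3 - 4*s^2 - s + 4) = (s - 2)^2*(s + 1)*(s^2 - 5*s + 4) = (s - 4)*(s - 2)^2*(s + 1)*(s - 1)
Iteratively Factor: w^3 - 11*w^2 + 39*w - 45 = (w - 3)*(w^2 - 8*w + 15) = (w - 3)^2*(w - 5)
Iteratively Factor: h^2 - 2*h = (h)*(h - 2)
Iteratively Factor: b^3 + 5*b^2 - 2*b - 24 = (b - 2)*(b^2 + 7*b + 12) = (b - 2)*(b + 3)*(b + 4)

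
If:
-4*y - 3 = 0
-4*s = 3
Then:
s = -3/4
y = -3/4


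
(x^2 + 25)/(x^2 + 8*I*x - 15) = (x - 5*I)/(x + 3*I)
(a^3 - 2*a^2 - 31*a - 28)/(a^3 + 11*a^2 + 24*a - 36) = (a^3 - 2*a^2 - 31*a - 28)/(a^3 + 11*a^2 + 24*a - 36)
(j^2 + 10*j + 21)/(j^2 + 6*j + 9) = (j + 7)/(j + 3)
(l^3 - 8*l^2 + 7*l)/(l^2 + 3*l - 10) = l*(l^2 - 8*l + 7)/(l^2 + 3*l - 10)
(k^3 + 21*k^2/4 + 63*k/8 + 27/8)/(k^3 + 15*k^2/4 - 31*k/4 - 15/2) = (2*k^2 + 9*k + 9)/(2*(k^2 + 3*k - 10))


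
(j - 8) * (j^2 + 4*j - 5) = j^3 - 4*j^2 - 37*j + 40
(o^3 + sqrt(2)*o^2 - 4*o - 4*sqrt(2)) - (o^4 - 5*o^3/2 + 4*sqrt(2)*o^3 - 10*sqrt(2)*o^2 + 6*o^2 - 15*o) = -o^4 - 4*sqrt(2)*o^3 + 7*o^3/2 - 6*o^2 + 11*sqrt(2)*o^2 + 11*o - 4*sqrt(2)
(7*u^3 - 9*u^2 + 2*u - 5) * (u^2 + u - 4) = 7*u^5 - 2*u^4 - 35*u^3 + 33*u^2 - 13*u + 20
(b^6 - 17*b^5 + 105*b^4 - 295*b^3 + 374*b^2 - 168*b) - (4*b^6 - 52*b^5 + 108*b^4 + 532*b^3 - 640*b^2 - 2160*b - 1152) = -3*b^6 + 35*b^5 - 3*b^4 - 827*b^3 + 1014*b^2 + 1992*b + 1152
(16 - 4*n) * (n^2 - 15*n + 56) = -4*n^3 + 76*n^2 - 464*n + 896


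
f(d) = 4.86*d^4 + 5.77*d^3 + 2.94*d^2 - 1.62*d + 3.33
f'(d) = 19.44*d^3 + 17.31*d^2 + 5.88*d - 1.62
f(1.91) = 115.85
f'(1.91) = 208.21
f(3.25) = 769.40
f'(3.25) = 867.67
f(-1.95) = 45.16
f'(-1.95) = -91.41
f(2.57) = 328.54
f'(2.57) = 457.81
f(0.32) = 3.35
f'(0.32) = 2.67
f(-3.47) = 507.89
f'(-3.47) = -625.84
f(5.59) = 5839.55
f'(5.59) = 3967.87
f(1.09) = 19.39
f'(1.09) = 50.53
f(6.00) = 7644.33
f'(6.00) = 4855.86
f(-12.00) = 91252.53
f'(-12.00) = -31171.86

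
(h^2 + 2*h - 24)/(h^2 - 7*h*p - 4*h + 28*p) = (-h - 6)/(-h + 7*p)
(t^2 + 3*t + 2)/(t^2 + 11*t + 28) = (t^2 + 3*t + 2)/(t^2 + 11*t + 28)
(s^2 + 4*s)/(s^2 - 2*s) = (s + 4)/(s - 2)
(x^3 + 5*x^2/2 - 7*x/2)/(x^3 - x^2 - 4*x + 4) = x*(2*x + 7)/(2*(x^2 - 4))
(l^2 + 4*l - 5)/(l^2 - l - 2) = (-l^2 - 4*l + 5)/(-l^2 + l + 2)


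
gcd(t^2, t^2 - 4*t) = t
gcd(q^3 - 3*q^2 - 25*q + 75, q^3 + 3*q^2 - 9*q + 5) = q + 5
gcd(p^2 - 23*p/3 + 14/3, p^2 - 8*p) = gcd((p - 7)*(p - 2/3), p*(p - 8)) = 1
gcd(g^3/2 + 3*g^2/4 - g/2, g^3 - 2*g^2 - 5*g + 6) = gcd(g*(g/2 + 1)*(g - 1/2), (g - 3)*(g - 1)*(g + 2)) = g + 2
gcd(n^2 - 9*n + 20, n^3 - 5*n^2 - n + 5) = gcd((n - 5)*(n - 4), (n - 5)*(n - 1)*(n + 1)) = n - 5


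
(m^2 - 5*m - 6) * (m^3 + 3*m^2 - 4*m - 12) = m^5 - 2*m^4 - 25*m^3 - 10*m^2 + 84*m + 72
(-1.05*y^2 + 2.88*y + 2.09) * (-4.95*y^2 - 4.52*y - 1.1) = 5.1975*y^4 - 9.51*y^3 - 22.2081*y^2 - 12.6148*y - 2.299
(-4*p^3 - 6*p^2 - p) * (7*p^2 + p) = -28*p^5 - 46*p^4 - 13*p^3 - p^2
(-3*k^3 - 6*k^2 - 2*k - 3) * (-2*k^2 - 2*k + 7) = 6*k^5 + 18*k^4 - 5*k^3 - 32*k^2 - 8*k - 21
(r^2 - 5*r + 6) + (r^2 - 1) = 2*r^2 - 5*r + 5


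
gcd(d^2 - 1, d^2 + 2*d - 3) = d - 1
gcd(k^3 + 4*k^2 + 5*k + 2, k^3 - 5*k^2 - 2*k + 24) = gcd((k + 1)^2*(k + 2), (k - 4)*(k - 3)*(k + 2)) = k + 2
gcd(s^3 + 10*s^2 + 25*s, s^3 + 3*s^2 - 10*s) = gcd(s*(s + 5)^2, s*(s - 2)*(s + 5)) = s^2 + 5*s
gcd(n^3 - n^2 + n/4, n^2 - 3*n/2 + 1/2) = n - 1/2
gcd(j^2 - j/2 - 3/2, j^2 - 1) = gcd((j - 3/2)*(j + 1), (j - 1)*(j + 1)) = j + 1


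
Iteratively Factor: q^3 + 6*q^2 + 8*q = (q + 4)*(q^2 + 2*q) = (q + 2)*(q + 4)*(q)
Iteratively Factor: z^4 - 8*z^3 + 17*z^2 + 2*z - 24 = (z - 2)*(z^3 - 6*z^2 + 5*z + 12) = (z - 3)*(z - 2)*(z^2 - 3*z - 4) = (z - 3)*(z - 2)*(z + 1)*(z - 4)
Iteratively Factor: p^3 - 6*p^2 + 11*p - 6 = (p - 3)*(p^2 - 3*p + 2) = (p - 3)*(p - 1)*(p - 2)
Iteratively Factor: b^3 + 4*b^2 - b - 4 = (b + 4)*(b^2 - 1) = (b + 1)*(b + 4)*(b - 1)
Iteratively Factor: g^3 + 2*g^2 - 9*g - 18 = (g - 3)*(g^2 + 5*g + 6) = (g - 3)*(g + 2)*(g + 3)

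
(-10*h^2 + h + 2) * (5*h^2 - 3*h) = -50*h^4 + 35*h^3 + 7*h^2 - 6*h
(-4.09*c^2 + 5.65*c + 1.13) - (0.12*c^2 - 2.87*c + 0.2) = -4.21*c^2 + 8.52*c + 0.93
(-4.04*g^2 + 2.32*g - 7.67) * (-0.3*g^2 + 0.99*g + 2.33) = 1.212*g^4 - 4.6956*g^3 - 4.8154*g^2 - 2.1877*g - 17.8711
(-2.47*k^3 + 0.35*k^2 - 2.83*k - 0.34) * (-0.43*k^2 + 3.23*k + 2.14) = 1.0621*k^5 - 8.1286*k^4 - 2.9384*k^3 - 8.2457*k^2 - 7.1544*k - 0.7276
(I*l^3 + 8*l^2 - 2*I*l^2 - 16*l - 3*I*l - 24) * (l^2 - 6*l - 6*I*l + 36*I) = I*l^5 + 14*l^4 - 8*I*l^4 - 112*l^3 - 39*I*l^3 + 126*l^2 + 402*I*l^2 + 252*l - 432*I*l - 864*I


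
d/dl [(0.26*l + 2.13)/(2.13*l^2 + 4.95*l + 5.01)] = (0.5538*l^2 + 1.287*l - (0.26*l + 2.13)*(4.26*l + 4.95) + 1.3026)/(2.13*l^2 + 4.95*l + 5.01)^2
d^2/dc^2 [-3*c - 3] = 0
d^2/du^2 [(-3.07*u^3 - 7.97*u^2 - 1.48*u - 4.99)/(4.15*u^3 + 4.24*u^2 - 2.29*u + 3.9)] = (-1.13686837721616e-13*u^7 - 166.487209999999*u^6 - 327.99027*u^5 - 1045.73775*u^4 + 234.274845999999*u^3 + 988.991586*u^2 + 641.955804*u - 156.189998)/(71.473375*u^9 + 219.0702*u^8 + 105.502545*u^7 + 35.959234*u^6 + 353.529333*u^5 + 54.660972*u^4 - 49.849129*u^3 + 254.82717*u^2 - 104.4927*u + 59.319)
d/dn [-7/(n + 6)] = 7/(n + 6)^2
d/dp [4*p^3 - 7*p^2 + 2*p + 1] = 12*p^2 - 14*p + 2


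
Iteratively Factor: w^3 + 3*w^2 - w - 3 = (w - 1)*(w^2 + 4*w + 3) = (w - 1)*(w + 3)*(w + 1)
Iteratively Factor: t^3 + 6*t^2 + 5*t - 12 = (t - 1)*(t^2 + 7*t + 12) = (t - 1)*(t + 4)*(t + 3)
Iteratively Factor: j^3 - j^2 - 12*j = (j)*(j^2 - j - 12) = j*(j + 3)*(j - 4)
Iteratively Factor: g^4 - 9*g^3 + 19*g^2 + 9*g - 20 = (g - 1)*(g^3 - 8*g^2 + 11*g + 20) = (g - 1)*(g + 1)*(g^2 - 9*g + 20) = (g - 4)*(g - 1)*(g + 1)*(g - 5)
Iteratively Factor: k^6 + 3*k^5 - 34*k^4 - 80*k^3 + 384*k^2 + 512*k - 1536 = (k - 3)*(k^5 + 6*k^4 - 16*k^3 - 128*k^2 + 512) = (k - 3)*(k + 4)*(k^4 + 2*k^3 - 24*k^2 - 32*k + 128) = (k - 3)*(k - 2)*(k + 4)*(k^3 + 4*k^2 - 16*k - 64) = (k - 3)*(k - 2)*(k + 4)^2*(k^2 - 16) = (k - 3)*(k - 2)*(k + 4)^3*(k - 4)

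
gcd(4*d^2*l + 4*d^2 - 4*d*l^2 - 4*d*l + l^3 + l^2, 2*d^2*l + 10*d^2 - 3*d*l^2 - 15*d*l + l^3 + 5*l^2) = 2*d - l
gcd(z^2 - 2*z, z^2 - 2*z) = z^2 - 2*z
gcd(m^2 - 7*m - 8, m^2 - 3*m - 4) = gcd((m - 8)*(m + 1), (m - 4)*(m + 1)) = m + 1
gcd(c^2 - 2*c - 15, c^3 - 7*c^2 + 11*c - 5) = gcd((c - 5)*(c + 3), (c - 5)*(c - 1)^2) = c - 5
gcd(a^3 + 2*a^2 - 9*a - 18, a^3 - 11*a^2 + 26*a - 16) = 1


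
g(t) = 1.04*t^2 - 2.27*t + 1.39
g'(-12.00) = -27.23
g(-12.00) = 178.39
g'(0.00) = -2.27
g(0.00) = 1.39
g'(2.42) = 2.76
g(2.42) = 1.99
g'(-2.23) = -6.91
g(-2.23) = 11.62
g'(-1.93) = -6.28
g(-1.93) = 9.64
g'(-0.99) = -4.33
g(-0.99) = 4.66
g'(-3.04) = -8.59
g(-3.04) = 17.90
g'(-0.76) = -3.85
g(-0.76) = 3.72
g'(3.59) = 5.20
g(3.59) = 6.64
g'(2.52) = 2.97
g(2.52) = 2.27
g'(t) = 2.08*t - 2.27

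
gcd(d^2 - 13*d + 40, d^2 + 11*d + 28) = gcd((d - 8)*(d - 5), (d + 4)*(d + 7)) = 1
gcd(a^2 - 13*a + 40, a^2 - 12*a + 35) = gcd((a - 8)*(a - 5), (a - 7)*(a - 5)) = a - 5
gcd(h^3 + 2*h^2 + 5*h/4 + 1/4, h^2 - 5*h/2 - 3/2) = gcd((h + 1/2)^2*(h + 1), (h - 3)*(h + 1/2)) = h + 1/2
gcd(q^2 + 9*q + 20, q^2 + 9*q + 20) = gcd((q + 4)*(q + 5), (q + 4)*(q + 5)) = q^2 + 9*q + 20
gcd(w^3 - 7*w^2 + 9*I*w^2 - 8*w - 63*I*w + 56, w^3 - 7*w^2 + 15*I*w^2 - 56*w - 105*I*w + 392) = w^2 + w*(-7 + 8*I) - 56*I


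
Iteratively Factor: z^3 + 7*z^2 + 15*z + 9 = (z + 3)*(z^2 + 4*z + 3) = (z + 3)^2*(z + 1)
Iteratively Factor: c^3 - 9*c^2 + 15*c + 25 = (c + 1)*(c^2 - 10*c + 25) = (c - 5)*(c + 1)*(c - 5)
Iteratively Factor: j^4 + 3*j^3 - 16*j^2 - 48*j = (j + 3)*(j^3 - 16*j) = (j - 4)*(j + 3)*(j^2 + 4*j) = j*(j - 4)*(j + 3)*(j + 4)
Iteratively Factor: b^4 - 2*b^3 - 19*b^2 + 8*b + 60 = (b + 3)*(b^3 - 5*b^2 - 4*b + 20) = (b - 5)*(b + 3)*(b^2 - 4) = (b - 5)*(b - 2)*(b + 3)*(b + 2)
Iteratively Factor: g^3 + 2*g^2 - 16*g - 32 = (g + 4)*(g^2 - 2*g - 8) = (g - 4)*(g + 4)*(g + 2)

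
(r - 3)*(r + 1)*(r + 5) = r^3 + 3*r^2 - 13*r - 15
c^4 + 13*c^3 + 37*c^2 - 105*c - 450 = (c - 3)*(c + 5)^2*(c + 6)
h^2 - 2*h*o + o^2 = (-h + o)^2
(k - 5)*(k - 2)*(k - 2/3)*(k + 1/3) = k^4 - 22*k^3/3 + 109*k^2/9 - 16*k/9 - 20/9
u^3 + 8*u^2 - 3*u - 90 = (u - 3)*(u + 5)*(u + 6)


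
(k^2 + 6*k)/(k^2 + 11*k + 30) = k/(k + 5)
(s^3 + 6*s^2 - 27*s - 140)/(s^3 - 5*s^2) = 1 + 11/s + 28/s^2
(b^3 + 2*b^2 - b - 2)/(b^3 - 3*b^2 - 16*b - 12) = (b - 1)/(b - 6)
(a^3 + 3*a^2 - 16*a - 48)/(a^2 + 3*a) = a - 16/a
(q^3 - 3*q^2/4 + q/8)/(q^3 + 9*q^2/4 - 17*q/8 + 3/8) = q/(q + 3)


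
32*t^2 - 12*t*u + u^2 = (-8*t + u)*(-4*t + u)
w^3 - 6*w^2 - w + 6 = (w - 6)*(w - 1)*(w + 1)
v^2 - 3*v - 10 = (v - 5)*(v + 2)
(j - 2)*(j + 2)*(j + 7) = j^3 + 7*j^2 - 4*j - 28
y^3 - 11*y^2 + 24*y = y*(y - 8)*(y - 3)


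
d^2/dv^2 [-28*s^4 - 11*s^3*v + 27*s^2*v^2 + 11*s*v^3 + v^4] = 54*s^2 + 66*s*v + 12*v^2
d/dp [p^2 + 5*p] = 2*p + 5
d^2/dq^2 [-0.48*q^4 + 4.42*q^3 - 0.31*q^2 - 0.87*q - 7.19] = -5.76*q^2 + 26.52*q - 0.62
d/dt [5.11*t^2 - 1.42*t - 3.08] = 10.22*t - 1.42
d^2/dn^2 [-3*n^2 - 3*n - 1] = -6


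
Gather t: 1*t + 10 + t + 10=2*t + 20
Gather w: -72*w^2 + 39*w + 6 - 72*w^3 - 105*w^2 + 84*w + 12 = -72*w^3 - 177*w^2 + 123*w + 18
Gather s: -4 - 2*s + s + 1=-s - 3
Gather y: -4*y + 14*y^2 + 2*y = 14*y^2 - 2*y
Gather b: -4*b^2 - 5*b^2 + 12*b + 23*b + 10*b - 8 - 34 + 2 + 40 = -9*b^2 + 45*b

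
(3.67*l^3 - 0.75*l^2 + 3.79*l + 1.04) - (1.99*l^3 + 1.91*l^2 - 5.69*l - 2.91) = 1.68*l^3 - 2.66*l^2 + 9.48*l + 3.95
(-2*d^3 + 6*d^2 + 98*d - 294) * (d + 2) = -2*d^4 + 2*d^3 + 110*d^2 - 98*d - 588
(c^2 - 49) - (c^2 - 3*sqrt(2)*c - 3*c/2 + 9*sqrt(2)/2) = 3*c/2 + 3*sqrt(2)*c - 49 - 9*sqrt(2)/2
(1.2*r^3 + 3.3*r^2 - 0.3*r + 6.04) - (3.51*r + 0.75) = 1.2*r^3 + 3.3*r^2 - 3.81*r + 5.29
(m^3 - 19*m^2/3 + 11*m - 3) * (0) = 0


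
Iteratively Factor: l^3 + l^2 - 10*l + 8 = (l + 4)*(l^2 - 3*l + 2) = (l - 2)*(l + 4)*(l - 1)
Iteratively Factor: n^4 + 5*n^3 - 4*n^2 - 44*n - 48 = (n + 2)*(n^3 + 3*n^2 - 10*n - 24) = (n - 3)*(n + 2)*(n^2 + 6*n + 8) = (n - 3)*(n + 2)*(n + 4)*(n + 2)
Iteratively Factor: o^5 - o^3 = (o)*(o^4 - o^2) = o*(o + 1)*(o^3 - o^2) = o*(o - 1)*(o + 1)*(o^2) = o^2*(o - 1)*(o + 1)*(o)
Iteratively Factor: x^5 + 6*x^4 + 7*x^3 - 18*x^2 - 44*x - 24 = (x + 3)*(x^4 + 3*x^3 - 2*x^2 - 12*x - 8) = (x + 2)*(x + 3)*(x^3 + x^2 - 4*x - 4) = (x + 2)^2*(x + 3)*(x^2 - x - 2) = (x - 2)*(x + 2)^2*(x + 3)*(x + 1)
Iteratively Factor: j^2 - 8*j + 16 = (j - 4)*(j - 4)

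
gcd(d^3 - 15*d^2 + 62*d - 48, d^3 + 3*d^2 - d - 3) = d - 1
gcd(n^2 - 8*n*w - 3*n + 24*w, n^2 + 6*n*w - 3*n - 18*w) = n - 3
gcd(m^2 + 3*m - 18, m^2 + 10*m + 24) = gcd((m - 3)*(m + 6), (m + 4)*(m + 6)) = m + 6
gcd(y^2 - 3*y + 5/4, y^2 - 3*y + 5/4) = y^2 - 3*y + 5/4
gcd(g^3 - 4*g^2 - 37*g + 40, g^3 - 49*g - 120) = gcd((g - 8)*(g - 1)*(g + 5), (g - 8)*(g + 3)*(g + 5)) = g^2 - 3*g - 40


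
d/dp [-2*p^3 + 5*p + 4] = 5 - 6*p^2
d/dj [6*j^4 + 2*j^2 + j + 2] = 24*j^3 + 4*j + 1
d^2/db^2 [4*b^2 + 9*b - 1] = 8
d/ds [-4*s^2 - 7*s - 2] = -8*s - 7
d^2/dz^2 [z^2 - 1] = 2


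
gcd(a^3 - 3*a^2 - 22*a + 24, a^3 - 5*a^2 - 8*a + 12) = a^2 - 7*a + 6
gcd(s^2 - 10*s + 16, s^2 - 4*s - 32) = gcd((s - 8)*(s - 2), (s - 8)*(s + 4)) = s - 8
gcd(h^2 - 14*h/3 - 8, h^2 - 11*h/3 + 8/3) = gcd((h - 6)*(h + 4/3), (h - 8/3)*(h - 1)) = 1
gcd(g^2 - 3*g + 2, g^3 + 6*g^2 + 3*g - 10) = g - 1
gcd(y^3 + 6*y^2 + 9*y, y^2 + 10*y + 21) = y + 3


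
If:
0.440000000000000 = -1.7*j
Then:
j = -0.26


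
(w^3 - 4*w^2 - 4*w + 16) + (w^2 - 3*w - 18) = w^3 - 3*w^2 - 7*w - 2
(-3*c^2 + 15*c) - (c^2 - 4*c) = -4*c^2 + 19*c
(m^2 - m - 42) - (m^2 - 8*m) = 7*m - 42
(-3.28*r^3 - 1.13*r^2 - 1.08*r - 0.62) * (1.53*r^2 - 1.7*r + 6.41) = -5.0184*r^5 + 3.8471*r^4 - 20.7562*r^3 - 6.3559*r^2 - 5.8688*r - 3.9742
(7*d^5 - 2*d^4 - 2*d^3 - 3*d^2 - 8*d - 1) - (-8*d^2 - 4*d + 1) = 7*d^5 - 2*d^4 - 2*d^3 + 5*d^2 - 4*d - 2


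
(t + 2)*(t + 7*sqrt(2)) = t^2 + 2*t + 7*sqrt(2)*t + 14*sqrt(2)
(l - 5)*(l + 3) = l^2 - 2*l - 15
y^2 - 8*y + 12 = (y - 6)*(y - 2)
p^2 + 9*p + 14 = (p + 2)*(p + 7)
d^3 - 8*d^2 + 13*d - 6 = (d - 6)*(d - 1)^2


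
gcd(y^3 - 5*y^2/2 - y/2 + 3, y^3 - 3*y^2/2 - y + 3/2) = y^2 - y/2 - 3/2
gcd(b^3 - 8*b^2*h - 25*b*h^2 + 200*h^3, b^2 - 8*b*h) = b - 8*h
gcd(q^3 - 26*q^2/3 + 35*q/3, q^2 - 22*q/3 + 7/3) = q - 7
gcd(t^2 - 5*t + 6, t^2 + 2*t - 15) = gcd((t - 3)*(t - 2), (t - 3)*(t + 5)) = t - 3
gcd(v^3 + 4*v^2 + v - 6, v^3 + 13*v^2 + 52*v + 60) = v + 2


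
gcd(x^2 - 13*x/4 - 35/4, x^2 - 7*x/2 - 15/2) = x - 5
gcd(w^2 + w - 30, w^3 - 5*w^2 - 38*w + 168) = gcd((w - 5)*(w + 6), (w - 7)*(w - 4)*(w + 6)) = w + 6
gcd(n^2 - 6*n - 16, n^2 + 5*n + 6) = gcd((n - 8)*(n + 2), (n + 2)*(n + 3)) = n + 2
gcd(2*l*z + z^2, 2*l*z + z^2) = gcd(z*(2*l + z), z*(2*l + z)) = 2*l*z + z^2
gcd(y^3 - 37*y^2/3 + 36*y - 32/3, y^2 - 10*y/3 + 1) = y - 1/3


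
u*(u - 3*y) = u^2 - 3*u*y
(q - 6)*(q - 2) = q^2 - 8*q + 12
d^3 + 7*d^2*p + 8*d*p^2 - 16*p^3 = (d - p)*(d + 4*p)^2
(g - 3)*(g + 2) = g^2 - g - 6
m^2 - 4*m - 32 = (m - 8)*(m + 4)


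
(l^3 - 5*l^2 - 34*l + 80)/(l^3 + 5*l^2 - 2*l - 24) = (l^2 - 3*l - 40)/(l^2 + 7*l + 12)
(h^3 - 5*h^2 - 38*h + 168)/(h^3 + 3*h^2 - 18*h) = (h^2 - 11*h + 28)/(h*(h - 3))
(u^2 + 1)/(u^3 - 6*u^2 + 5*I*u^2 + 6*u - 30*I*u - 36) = (u + I)/(u^2 + 6*u*(-1 + I) - 36*I)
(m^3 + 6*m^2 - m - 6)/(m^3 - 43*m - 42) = (m - 1)/(m - 7)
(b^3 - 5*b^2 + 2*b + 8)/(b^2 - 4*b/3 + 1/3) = 3*(b^3 - 5*b^2 + 2*b + 8)/(3*b^2 - 4*b + 1)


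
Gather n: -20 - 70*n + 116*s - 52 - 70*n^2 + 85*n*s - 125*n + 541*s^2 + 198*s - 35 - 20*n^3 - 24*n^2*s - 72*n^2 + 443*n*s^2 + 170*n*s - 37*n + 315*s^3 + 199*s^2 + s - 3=-20*n^3 + n^2*(-24*s - 142) + n*(443*s^2 + 255*s - 232) + 315*s^3 + 740*s^2 + 315*s - 110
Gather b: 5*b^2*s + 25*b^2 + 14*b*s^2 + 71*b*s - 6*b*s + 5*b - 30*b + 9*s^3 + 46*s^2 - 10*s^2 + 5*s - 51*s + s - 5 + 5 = b^2*(5*s + 25) + b*(14*s^2 + 65*s - 25) + 9*s^3 + 36*s^2 - 45*s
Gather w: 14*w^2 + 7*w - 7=14*w^2 + 7*w - 7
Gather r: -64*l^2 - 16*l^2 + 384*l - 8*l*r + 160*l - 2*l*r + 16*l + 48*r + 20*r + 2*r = -80*l^2 + 560*l + r*(70 - 10*l)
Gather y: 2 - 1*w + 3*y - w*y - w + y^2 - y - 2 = -2*w + y^2 + y*(2 - w)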